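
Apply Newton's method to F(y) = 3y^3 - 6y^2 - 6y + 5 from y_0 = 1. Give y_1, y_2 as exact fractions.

y_1 = 5/9, y_2 = 1415/2403

F'(y) = 9y^2 - 12y - 6.
F(1) = -4, F'(1) = -9, so y_1 = 1 - (-4)/(-9) = 5/9.
F(5/9) = 80/243, F'(5/9) = -89/9, so y_2 = (5/9) - (80/243)/(-89/9) = 1415/2403.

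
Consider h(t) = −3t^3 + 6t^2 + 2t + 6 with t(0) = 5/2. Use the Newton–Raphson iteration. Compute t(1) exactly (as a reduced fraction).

h'(t) = −9t^2 + 12t + 2.
h(5/2) = 13/8, h'(5/2) = −97/4, so t(1) = (5/2) − (13/8)/(−97/4) = 249/97.

249/97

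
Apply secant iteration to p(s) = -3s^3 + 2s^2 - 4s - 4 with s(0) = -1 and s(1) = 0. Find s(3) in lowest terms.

-27/37

p(-1) = 5, p(0) = -4. s(2) = 0 - (-4)·(0 - (-1))/((-4) - 5) = -4/9.
p(0) = -4, p(-4/9) = -380/243. s(3) = (-4/9) - (-380/243)·((-4/9) - 0)/((-380/243) - (-4)) = -27/37.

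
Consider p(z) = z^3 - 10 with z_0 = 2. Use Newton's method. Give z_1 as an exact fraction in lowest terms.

13/6

p'(z) = 3z^2.
p(2) = -2, p'(2) = 12, so z_1 = 2 - (-2)/12 = 13/6.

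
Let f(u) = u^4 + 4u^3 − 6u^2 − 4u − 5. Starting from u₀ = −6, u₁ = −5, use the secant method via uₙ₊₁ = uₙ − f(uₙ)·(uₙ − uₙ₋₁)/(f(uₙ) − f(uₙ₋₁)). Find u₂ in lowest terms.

f(−6) = 235, f(−5) = −10. u₂ = (−5) − (−10)·((−5) − (−6))/((−10) − 235) = −247/49.

−247/49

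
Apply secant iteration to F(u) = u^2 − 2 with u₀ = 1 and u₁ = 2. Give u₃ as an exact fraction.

7/5

F(1) = −1, F(2) = 2. u₂ = 2 − 2·(2 − 1)/(2 − (−1)) = 4/3.
F(2) = 2, F(4/3) = −2/9. u₃ = (4/3) − (−2/9)·((4/3) − 2)/((−2/9) − 2) = 7/5.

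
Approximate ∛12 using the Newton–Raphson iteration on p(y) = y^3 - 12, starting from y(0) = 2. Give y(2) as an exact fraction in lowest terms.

p'(y) = 3y^2.
p(2) = -4, p'(2) = 12, so y(1) = 2 - (-4)/12 = 7/3.
p(7/3) = 19/27, p'(7/3) = 49/3, so y(2) = (7/3) - (19/27)/(49/3) = 1010/441.

1010/441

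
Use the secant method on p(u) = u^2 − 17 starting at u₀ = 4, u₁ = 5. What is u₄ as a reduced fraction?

6263/1519

p(4) = −1, p(5) = 8. u₂ = 5 − 8·(5 − 4)/(8 − (−1)) = 37/9.
p(5) = 8, p(37/9) = −8/81. u₃ = (37/9) − (−8/81)·((37/9) − 5)/((−8/81) − 8) = 169/41.
p(37/9) = −8/81, p(169/41) = −16/1681. u₄ = (169/41) − (−16/1681)·((169/41) − (37/9))/((−16/1681) − (−8/81)) = 6263/1519.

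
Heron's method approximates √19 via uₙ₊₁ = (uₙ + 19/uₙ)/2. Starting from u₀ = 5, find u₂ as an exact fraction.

u₁ = (5 + 19/5)/2 = 22/5.
u₂ = (22/5 + 19/(22/5))/2 = 959/220.

959/220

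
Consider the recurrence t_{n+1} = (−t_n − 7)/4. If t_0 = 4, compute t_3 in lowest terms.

−95/64

t_1 = (−4 − 7)/4 = −11/4.
t_2 = (−(−11/4) − 7)/4 = −17/16.
t_3 = (−(−17/16) − 7)/4 = −95/64.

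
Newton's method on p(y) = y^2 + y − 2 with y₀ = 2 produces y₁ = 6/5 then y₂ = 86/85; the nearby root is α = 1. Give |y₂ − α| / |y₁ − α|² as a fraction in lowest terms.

5/17

y₁ − α = 6/5 − 1 = 1/5, so |y₁ − α| = 1/5.
y₂ − α = 86/85 − 1 = 1/85, so |y₂ − α| = 1/85.
|y₁ − α|² = 1/25.
Ratio = (1/85) / (1/25) = 5/17.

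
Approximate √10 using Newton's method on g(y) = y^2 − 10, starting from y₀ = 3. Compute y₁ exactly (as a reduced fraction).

19/6

g'(y) = 2y.
g(3) = −1, g'(3) = 6, so y₁ = 3 − (−1)/6 = 19/6.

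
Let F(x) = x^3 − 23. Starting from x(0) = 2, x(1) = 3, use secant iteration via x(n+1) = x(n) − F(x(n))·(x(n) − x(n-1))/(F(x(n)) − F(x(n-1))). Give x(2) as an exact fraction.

53/19

F(2) = −15, F(3) = 4. x(2) = 3 − 4·(3 − 2)/(4 − (−15)) = 53/19.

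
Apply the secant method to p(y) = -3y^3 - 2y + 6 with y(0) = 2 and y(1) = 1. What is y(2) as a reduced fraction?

24/23

p(2) = -22, p(1) = 1. y(2) = 1 - 1·(1 - 2)/(1 - (-22)) = 24/23.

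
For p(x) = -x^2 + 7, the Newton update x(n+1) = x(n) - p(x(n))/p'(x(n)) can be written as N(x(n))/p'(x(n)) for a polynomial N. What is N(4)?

-23

p'(x) = -2x.
N(x) = x·p'(x) - p(x) = x·(-2x) - (-x^2 + 7) = -x^2 - 7.
N(4) = -23.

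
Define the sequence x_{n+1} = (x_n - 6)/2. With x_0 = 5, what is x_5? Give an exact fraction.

-181/32

x_1 = (5 - 6)/2 = -1/2.
x_2 = ((-1/2) - 6)/2 = -13/4.
x_3 = ((-13/4) - 6)/2 = -37/8.
x_4 = ((-37/8) - 6)/2 = -85/16.
x_5 = ((-85/16) - 6)/2 = -181/32.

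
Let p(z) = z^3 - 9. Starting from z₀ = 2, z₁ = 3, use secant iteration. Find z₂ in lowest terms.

p(2) = -1, p(3) = 18. z₂ = 3 - 18·(3 - 2)/(18 - (-1)) = 39/19.

39/19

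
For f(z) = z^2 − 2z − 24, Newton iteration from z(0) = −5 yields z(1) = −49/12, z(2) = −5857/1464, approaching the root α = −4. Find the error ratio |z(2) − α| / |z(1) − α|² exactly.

6/61

z(1) − α = −49/12 − (−4) = −49/12 + 4 = −1/12, so |z(1) − α| = 1/12.
z(2) − α = −5857/1464 − (−4) = −5857/1464 + 4 = −1/1464, so |z(2) − α| = 1/1464.
|z(1) − α|² = 1/144.
Ratio = (1/1464) / (1/144) = 6/61.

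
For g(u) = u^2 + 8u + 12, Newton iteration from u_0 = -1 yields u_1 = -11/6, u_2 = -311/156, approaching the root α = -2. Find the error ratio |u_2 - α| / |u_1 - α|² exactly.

u_1 - α = -11/6 - (-2) = -11/6 + 2 = 1/6, so |u_1 - α| = 1/6.
u_2 - α = -311/156 - (-2) = -311/156 + 2 = 1/156, so |u_2 - α| = 1/156.
|u_1 - α|² = 1/36.
Ratio = (1/156) / (1/36) = 3/13.

3/13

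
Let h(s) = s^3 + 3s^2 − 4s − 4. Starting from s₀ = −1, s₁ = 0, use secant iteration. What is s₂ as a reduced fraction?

−2/3

h(−1) = 2, h(0) = −4. s₂ = 0 − (−4)·(0 − (−1))/((−4) − 2) = −2/3.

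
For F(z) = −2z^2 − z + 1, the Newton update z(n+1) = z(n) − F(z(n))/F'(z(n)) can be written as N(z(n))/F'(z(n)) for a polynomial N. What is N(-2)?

−9

F'(z) = −4z − 1.
N(z) = z·F'(z) − F(z) = z·(−4z − 1) − (−2z^2 − z + 1) = −2z^2 − 1.
N(-2) = −9.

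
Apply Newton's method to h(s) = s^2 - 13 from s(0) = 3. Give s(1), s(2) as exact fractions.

h'(s) = 2s.
h(3) = -4, h'(3) = 6, so s(1) = 3 - (-4)/6 = 11/3.
h(11/3) = 4/9, h'(11/3) = 22/3, so s(2) = (11/3) - (4/9)/(22/3) = 119/33.

s(1) = 11/3, s(2) = 119/33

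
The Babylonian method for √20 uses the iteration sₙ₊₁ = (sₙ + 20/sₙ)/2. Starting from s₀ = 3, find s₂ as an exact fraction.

s₁ = (3 + 20/3)/2 = 29/6.
s₂ = (29/6 + 20/(29/6))/2 = 1561/348.

1561/348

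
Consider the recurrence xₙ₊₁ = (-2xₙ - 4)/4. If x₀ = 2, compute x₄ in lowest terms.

x₁ = (-2·2 - 4)/4 = -2.
x₂ = (-2·(-2) - 4)/4 = 0.
x₃ = (-2·0 - 4)/4 = -1.
x₄ = (-2·(-1) - 4)/4 = -1/2.

-1/2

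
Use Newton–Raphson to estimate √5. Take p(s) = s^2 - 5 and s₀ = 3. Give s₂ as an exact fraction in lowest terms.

p'(s) = 2s.
p(3) = 4, p'(3) = 6, so s₁ = 3 - 4/6 = 7/3.
p(7/3) = 4/9, p'(7/3) = 14/3, so s₂ = (7/3) - (4/9)/(14/3) = 47/21.

47/21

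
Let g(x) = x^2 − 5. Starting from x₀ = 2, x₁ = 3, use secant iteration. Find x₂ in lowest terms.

g(2) = −1, g(3) = 4. x₂ = 3 − 4·(3 − 2)/(4 − (−1)) = 11/5.

11/5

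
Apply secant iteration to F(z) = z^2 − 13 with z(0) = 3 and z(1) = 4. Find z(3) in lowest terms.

F(3) = −4, F(4) = 3. z(2) = 4 − 3·(4 − 3)/(3 − (−4)) = 25/7.
F(4) = 3, F(25/7) = −12/49. z(3) = (25/7) − (−12/49)·((25/7) − 4)/((−12/49) − 3) = 191/53.

191/53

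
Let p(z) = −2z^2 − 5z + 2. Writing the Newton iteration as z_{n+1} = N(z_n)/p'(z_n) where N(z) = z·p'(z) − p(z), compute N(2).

−10

p'(z) = −4z − 5.
N(z) = z·p'(z) − p(z) = z·(−4z − 5) − (−2z^2 − 5z + 2) = −2z^2 − 2.
N(2) = −10.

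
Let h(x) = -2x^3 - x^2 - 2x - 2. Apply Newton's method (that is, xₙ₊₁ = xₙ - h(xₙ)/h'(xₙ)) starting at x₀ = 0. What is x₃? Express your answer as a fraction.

-391/486

h'(x) = -6x^2 - 2x - 2.
h(0) = -2, h'(0) = -2, so x₁ = 0 - (-2)/(-2) = -1.
h(-1) = 1, h'(-1) = -6, so x₂ = (-1) - 1/(-6) = -5/6.
h(-5/6) = 7/54, h'(-5/6) = -9/2, so x₃ = (-5/6) - (7/54)/(-9/2) = -391/486.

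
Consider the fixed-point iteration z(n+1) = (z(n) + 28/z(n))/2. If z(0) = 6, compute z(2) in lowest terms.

127/24

z(1) = (6 + 28/6)/2 = 16/3.
z(2) = (16/3 + 28/(16/3))/2 = 127/24.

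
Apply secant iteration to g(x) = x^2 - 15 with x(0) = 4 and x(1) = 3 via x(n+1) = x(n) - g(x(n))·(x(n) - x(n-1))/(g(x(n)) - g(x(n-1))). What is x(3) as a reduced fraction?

g(4) = 1, g(3) = -6. x(2) = 3 - (-6)·(3 - 4)/((-6) - 1) = 27/7.
g(3) = -6, g(27/7) = -6/49. x(3) = (27/7) - (-6/49)·((27/7) - 3)/((-6/49) - (-6)) = 31/8.

31/8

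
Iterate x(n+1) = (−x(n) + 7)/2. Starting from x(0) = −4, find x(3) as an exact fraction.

x(1) = (−(−4) + 7)/2 = 11/2.
x(2) = (−(11/2) + 7)/2 = 3/4.
x(3) = (−(3/4) + 7)/2 = 25/8.

25/8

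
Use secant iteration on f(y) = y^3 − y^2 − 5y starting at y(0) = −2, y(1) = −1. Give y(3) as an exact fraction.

−48/23

f(−2) = −2, f(−1) = 3. y(2) = (−1) − 3·((−1) − (−2))/(3 − (−2)) = −8/5.
f(−1) = 3, f(−8/5) = 168/125. y(3) = (−8/5) − (168/125)·((−8/5) − (−1))/((168/125) − 3) = −48/23.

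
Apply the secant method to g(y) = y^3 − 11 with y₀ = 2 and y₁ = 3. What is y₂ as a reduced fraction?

g(2) = −3, g(3) = 16. y₂ = 3 − 16·(3 − 2)/(16 − (−3)) = 41/19.

41/19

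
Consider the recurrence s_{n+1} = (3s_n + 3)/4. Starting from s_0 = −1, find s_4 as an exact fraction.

s_1 = (3·(−1) + 3)/4 = 0.
s_2 = (3·0 + 3)/4 = 3/4.
s_3 = (3·(3/4) + 3)/4 = 21/16.
s_4 = (3·(21/16) + 3)/4 = 111/64.

111/64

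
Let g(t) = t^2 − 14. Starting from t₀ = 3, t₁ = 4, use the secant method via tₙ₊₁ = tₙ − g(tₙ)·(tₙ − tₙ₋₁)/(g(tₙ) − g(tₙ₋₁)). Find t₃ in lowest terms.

101/27

g(3) = −5, g(4) = 2. t₂ = 4 − 2·(4 − 3)/(2 − (−5)) = 26/7.
g(4) = 2, g(26/7) = −10/49. t₃ = (26/7) − (−10/49)·((26/7) − 4)/((−10/49) − 2) = 101/27.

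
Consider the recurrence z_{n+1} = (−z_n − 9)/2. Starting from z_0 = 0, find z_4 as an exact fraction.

z_1 = (−0 − 9)/2 = −9/2.
z_2 = (−(−9/2) − 9)/2 = −9/4.
z_3 = (−(−9/4) − 9)/2 = −27/8.
z_4 = (−(−27/8) − 9)/2 = −45/16.

−45/16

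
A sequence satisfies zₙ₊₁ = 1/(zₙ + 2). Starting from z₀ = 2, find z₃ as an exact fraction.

9/22

z₁ = 1/(2 + 2) = 1/4.
z₂ = 1/(1/4 + 2) = 4/9.
z₃ = 1/(4/9 + 2) = 9/22.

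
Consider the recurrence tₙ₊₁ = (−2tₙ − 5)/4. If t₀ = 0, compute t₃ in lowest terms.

−15/16

t₁ = (−2·0 − 5)/4 = −5/4.
t₂ = (−2·(−5/4) − 5)/4 = −5/8.
t₃ = (−2·(−5/8) − 5)/4 = −15/16.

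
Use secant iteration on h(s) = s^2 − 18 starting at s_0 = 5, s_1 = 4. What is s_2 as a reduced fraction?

h(5) = 7, h(4) = −2. s_2 = 4 − (−2)·(4 − 5)/((−2) − 7) = 38/9.

38/9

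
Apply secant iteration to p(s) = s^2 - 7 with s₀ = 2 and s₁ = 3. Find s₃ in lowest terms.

p(2) = -3, p(3) = 2. s₂ = 3 - 2·(3 - 2)/(2 - (-3)) = 13/5.
p(3) = 2, p(13/5) = -6/25. s₃ = (13/5) - (-6/25)·((13/5) - 3)/((-6/25) - 2) = 37/14.

37/14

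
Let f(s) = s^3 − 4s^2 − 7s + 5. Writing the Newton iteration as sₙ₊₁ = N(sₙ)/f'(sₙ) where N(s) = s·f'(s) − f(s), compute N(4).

f'(s) = 3s^2 − 8s − 7.
N(s) = s·f'(s) − f(s) = s·(3s^2 − 8s − 7) − (s^3 − 4s^2 − 7s + 5) = 2s^3 − 4s^2 − 5.
N(4) = 59.

59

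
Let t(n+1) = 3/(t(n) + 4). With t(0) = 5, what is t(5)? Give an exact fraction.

t(1) = 3/(5 + 4) = 1/3.
t(2) = 3/(1/3 + 4) = 9/13.
t(3) = 3/(9/13 + 4) = 39/61.
t(4) = 3/(39/61 + 4) = 183/283.
t(5) = 3/(183/283 + 4) = 849/1315.

849/1315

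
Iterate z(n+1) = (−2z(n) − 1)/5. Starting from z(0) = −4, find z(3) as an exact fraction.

13/125

z(1) = (−2·(−4) − 1)/5 = 7/5.
z(2) = (−2·(7/5) − 1)/5 = −19/25.
z(3) = (−2·(−19/25) − 1)/5 = 13/125.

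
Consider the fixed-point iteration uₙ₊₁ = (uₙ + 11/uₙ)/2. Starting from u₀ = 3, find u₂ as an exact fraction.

199/60

u₁ = (3 + 11/3)/2 = 10/3.
u₂ = (10/3 + 11/(10/3))/2 = 199/60.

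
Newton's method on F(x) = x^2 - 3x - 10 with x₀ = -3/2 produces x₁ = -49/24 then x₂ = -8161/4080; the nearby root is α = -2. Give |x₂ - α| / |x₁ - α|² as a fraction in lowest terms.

12/85

x₁ - α = -49/24 - (-2) = -49/24 + 2 = -1/24, so |x₁ - α| = 1/24.
x₂ - α = -8161/4080 - (-2) = -8161/4080 + 2 = -1/4080, so |x₂ - α| = 1/4080.
|x₁ - α|² = 1/576.
Ratio = (1/4080) / (1/576) = 12/85.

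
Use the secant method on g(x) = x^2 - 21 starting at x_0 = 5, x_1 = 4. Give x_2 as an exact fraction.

g(5) = 4, g(4) = -5. x_2 = 4 - (-5)·(4 - 5)/((-5) - 4) = 41/9.

41/9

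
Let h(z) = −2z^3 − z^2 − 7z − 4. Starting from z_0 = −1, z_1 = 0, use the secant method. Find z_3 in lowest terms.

−4/7

h(−1) = 4, h(0) = −4. z_2 = 0 − (−4)·(0 − (−1))/((−4) − 4) = −1/2.
h(0) = −4, h(−1/2) = −1/2. z_3 = (−1/2) − (−1/2)·((−1/2) − 0)/((−1/2) − (−4)) = −4/7.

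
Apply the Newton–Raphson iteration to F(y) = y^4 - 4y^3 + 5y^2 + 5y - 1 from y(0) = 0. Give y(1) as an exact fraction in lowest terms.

1/5

F'(y) = 4y^3 - 12y^2 + 10y + 5.
F(0) = -1, F'(0) = 5, so y(1) = 0 - (-1)/5 = 1/5.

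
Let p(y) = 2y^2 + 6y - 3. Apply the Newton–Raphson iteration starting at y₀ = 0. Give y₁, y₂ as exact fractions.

p'(y) = 4y + 6.
p(0) = -3, p'(0) = 6, so y₁ = 0 - (-3)/6 = 1/2.
p(1/2) = 1/2, p'(1/2) = 8, so y₂ = (1/2) - (1/2)/8 = 7/16.

y₁ = 1/2, y₂ = 7/16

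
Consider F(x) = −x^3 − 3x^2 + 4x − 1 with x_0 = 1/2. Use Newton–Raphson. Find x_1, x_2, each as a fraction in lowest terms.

F'(x) = −3x^2 − 6x + 4.
F(1/2) = 1/8, F'(1/2) = 1/4, so x_1 = (1/2) − (1/8)/(1/4) = 0.
F(0) = −1, F'(0) = 4, so x_2 = 0 − (−1)/4 = 1/4.

x_1 = 0, x_2 = 1/4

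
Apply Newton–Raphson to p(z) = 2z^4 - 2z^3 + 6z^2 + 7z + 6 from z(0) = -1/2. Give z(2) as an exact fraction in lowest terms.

612537/393536

p'(z) = 8z^3 - 6z^2 + 12z + 7.
p(-1/2) = 35/8, p'(-1/2) = -3/2, so z(1) = (-1/2) - (35/8)/(-3/2) = 29/12.
p(29/12) = 1015525/10368, p'(29/12) = 6149/54, so z(2) = (29/12) - (1015525/10368)/(6149/54) = 612537/393536.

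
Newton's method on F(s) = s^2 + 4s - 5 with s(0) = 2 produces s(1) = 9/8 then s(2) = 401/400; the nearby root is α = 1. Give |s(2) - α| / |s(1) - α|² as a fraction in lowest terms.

4/25

s(1) - α = 9/8 - 1 = 1/8, so |s(1) - α| = 1/8.
s(2) - α = 401/400 - 1 = 1/400, so |s(2) - α| = 1/400.
|s(1) - α|² = 1/64.
Ratio = (1/400) / (1/64) = 4/25.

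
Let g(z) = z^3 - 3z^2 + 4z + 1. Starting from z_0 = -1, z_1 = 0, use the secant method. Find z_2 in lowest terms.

-1/8

g(-1) = -7, g(0) = 1. z_2 = 0 - 1·(0 - (-1))/(1 - (-7)) = -1/8.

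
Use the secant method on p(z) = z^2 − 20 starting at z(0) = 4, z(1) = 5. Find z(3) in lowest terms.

76/17

p(4) = −4, p(5) = 5. z(2) = 5 − 5·(5 − 4)/(5 − (−4)) = 40/9.
p(5) = 5, p(40/9) = −20/81. z(3) = (40/9) − (−20/81)·((40/9) − 5)/((−20/81) − 5) = 76/17.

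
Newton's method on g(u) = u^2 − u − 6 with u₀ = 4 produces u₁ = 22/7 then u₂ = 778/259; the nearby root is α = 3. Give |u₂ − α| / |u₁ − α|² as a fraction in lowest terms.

7/37

u₁ − α = 22/7 − 3 = 1/7, so |u₁ − α| = 1/7.
u₂ − α = 778/259 − 3 = 1/259, so |u₂ − α| = 1/259.
|u₁ − α|² = 1/49.
Ratio = (1/259) / (1/49) = 7/37.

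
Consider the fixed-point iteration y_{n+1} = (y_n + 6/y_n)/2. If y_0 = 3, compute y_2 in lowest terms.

y_1 = (3 + 6/3)/2 = 5/2.
y_2 = (5/2 + 6/(5/2))/2 = 49/20.

49/20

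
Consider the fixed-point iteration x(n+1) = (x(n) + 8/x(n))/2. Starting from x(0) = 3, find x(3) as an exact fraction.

665857/235416

x(1) = (3 + 8/3)/2 = 17/6.
x(2) = (17/6 + 8/(17/6))/2 = 577/204.
x(3) = (577/204 + 8/(577/204))/2 = 665857/235416.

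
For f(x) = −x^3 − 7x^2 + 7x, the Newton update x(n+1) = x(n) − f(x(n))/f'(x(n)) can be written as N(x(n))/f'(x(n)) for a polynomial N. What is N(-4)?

16

f'(x) = −3x^2 − 14x + 7.
N(x) = x·f'(x) − f(x) = x·(−3x^2 − 14x + 7) − (−x^3 − 7x^2 + 7x) = −2x^3 − 7x^2.
N(-4) = 16.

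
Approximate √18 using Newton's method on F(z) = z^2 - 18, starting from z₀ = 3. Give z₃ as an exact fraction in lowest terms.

F'(z) = 2z.
F(3) = -9, F'(3) = 6, so z₁ = 3 - (-9)/6 = 9/2.
F(9/2) = 9/4, F'(9/2) = 9, so z₂ = (9/2) - (9/4)/9 = 17/4.
F(17/4) = 1/16, F'(17/4) = 17/2, so z₃ = (17/4) - (1/16)/(17/2) = 577/136.

577/136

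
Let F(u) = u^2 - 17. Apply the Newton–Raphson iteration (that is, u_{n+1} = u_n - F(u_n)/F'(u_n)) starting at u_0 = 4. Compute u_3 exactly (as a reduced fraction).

F'(u) = 2u.
F(4) = -1, F'(4) = 8, so u_1 = 4 - (-1)/8 = 33/8.
F(33/8) = 1/64, F'(33/8) = 33/4, so u_2 = (33/8) - (1/64)/(33/4) = 2177/528.
F(2177/528) = 1/278784, F'(2177/528) = 2177/264, so u_3 = (2177/528) - (1/278784)/(2177/264) = 9478657/2298912.

9478657/2298912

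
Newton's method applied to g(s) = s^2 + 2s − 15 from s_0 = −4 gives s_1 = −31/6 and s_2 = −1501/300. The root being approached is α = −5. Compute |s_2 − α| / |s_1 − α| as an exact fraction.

1/50

s_1 − α = −31/6 − (−5) = −31/6 + 5 = −1/6, so |s_1 − α| = 1/6.
s_2 − α = −1501/300 − (−5) = −1501/300 + 5 = −1/300, so |s_2 − α| = 1/300.
Ratio = (1/300) / (1/6) = 1/50.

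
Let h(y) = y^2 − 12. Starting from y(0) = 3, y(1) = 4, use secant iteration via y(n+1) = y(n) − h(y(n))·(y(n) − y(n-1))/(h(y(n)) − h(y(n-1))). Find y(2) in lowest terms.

24/7

h(3) = −3, h(4) = 4. y(2) = 4 − 4·(4 − 3)/(4 − (−3)) = 24/7.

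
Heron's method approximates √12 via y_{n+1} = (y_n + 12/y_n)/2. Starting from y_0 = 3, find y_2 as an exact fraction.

y_1 = (3 + 12/3)/2 = 7/2.
y_2 = (7/2 + 12/(7/2))/2 = 97/28.

97/28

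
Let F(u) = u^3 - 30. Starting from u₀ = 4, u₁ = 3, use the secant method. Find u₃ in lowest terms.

39340/12657

F(4) = 34, F(3) = -3. u₂ = 3 - (-3)·(3 - 4)/((-3) - 34) = 114/37.
F(3) = -3, F(114/37) = -38046/50653. u₃ = (114/37) - (-38046/50653)·((114/37) - 3)/((-38046/50653) - (-3)) = 39340/12657.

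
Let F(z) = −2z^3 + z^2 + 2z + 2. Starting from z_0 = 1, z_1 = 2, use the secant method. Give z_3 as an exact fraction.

77/52

F(1) = 3, F(2) = −6. z_2 = 2 − (−6)·(2 − 1)/((−6) − 3) = 4/3.
F(2) = −6, F(4/3) = 46/27. z_3 = (4/3) − (46/27)·((4/3) − 2)/((46/27) − (−6)) = 77/52.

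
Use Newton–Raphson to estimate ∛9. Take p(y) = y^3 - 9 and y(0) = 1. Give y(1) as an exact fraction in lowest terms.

p'(y) = 3y^2.
p(1) = -8, p'(1) = 3, so y(1) = 1 - (-8)/3 = 11/3.

11/3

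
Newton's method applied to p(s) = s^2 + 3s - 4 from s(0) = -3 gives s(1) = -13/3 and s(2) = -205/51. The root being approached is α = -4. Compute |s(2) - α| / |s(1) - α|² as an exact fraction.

3/17

s(1) - α = -13/3 - (-4) = -13/3 + 4 = -1/3, so |s(1) - α| = 1/3.
s(2) - α = -205/51 - (-4) = -205/51 + 4 = -1/51, so |s(2) - α| = 1/51.
|s(1) - α|² = 1/9.
Ratio = (1/51) / (1/9) = 3/17.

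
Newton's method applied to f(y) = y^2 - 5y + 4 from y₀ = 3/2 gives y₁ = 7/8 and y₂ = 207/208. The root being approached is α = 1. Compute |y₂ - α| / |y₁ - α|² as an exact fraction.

4/13

y₁ - α = 7/8 - 1 = -1/8, so |y₁ - α| = 1/8.
y₂ - α = 207/208 - 1 = -1/208, so |y₂ - α| = 1/208.
|y₁ - α|² = 1/64.
Ratio = (1/208) / (1/64) = 4/13.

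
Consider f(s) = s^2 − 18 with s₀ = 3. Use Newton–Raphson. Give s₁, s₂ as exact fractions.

s₁ = 9/2, s₂ = 17/4

f'(s) = 2s.
f(3) = −9, f'(3) = 6, so s₁ = 3 − (−9)/6 = 9/2.
f(9/2) = 9/4, f'(9/2) = 9, so s₂ = (9/2) − (9/4)/9 = 17/4.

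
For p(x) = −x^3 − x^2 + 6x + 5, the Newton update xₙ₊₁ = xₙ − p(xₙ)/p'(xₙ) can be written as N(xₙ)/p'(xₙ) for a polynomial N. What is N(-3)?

40

p'(x) = −3x^2 − 2x + 6.
N(x) = x·p'(x) − p(x) = x·(−3x^2 − 2x + 6) − (−x^3 − x^2 + 6x + 5) = −2x^3 − x^2 − 5.
N(-3) = 40.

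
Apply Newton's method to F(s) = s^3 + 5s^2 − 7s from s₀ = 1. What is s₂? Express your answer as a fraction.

F'(s) = 3s^2 + 10s − 7.
F(1) = −1, F'(1) = 6, so s₁ = 1 − (−1)/6 = 7/6.
F(7/6) = 49/216, F'(7/6) = 35/4, so s₂ = (7/6) − (49/216)/(35/4) = 154/135.

154/135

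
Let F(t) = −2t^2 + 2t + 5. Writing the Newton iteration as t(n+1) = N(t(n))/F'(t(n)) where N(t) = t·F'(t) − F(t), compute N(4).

−37

F'(t) = −4t + 2.
N(t) = t·F'(t) − F(t) = t·(−4t + 2) − (−2t^2 + 2t + 5) = −2t^2 − 5.
N(4) = −37.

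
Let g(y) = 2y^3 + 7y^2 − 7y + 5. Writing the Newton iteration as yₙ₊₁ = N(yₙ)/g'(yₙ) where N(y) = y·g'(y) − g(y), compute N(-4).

−149

g'(y) = 6y^2 + 14y − 7.
N(y) = y·g'(y) − g(y) = y·(6y^2 + 14y − 7) − (2y^3 + 7y^2 − 7y + 5) = 4y^3 + 7y^2 − 5.
N(-4) = −149.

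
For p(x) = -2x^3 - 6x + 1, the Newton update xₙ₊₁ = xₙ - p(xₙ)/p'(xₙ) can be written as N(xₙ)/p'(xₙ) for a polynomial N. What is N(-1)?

p'(x) = -6x^2 - 6.
N(x) = x·p'(x) - p(x) = x·(-6x^2 - 6) - (-2x^3 - 6x + 1) = -4x^3 - 1.
N(-1) = 3.

3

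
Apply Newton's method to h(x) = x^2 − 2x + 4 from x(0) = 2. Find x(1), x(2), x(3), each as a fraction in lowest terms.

h'(x) = 2x − 2.
h(2) = 4, h'(2) = 2, so x(1) = 2 − 4/2 = 0.
h(0) = 4, h'(0) = −2, so x(2) = 0 − 4/(−2) = 2.
h(2) = 4, h'(2) = 2, so x(3) = 2 − 4/2 = 0.

x(1) = 0, x(2) = 2, x(3) = 0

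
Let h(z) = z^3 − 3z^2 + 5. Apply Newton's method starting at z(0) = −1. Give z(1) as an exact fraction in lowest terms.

−10/9

h'(z) = 3z^2 − 6z.
h(−1) = 1, h'(−1) = 9, so z(1) = (−1) − 1/9 = −10/9.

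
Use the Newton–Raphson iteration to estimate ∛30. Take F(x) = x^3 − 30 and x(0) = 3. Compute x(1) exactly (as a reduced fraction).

F'(x) = 3x^2.
F(3) = −3, F'(3) = 27, so x(1) = 3 − (−3)/27 = 28/9.

28/9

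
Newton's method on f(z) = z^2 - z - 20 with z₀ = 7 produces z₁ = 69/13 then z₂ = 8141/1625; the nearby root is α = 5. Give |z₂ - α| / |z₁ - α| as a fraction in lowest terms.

4/125

z₁ - α = 69/13 - 5 = 4/13, so |z₁ - α| = 4/13.
z₂ - α = 8141/1625 - 5 = 16/1625, so |z₂ - α| = 16/1625.
Ratio = (16/1625) / (4/13) = 4/125.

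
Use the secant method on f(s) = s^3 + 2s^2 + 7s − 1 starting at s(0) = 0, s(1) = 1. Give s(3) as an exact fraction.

f(0) = −1, f(1) = 9. s(2) = 1 − 9·(1 − 0)/(9 − (−1)) = 1/10.
f(1) = 9, f(1/10) = −279/1000. s(3) = (1/10) − (−279/1000)·((1/10) − 1)/((−279/1000) − 9) = 131/1031.

131/1031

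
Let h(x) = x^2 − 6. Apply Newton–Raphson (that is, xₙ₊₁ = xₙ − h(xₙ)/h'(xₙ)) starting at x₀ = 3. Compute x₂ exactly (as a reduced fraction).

h'(x) = 2x.
h(3) = 3, h'(3) = 6, so x₁ = 3 − 3/6 = 5/2.
h(5/2) = 1/4, h'(5/2) = 5, so x₂ = (5/2) − (1/4)/5 = 49/20.

49/20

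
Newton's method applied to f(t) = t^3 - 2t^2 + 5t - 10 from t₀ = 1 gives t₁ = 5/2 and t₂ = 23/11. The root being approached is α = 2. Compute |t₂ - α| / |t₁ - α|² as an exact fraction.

4/11

t₁ - α = 5/2 - 2 = 1/2, so |t₁ - α| = 1/2.
t₂ - α = 23/11 - 2 = 1/11, so |t₂ - α| = 1/11.
|t₁ - α|² = 1/4.
Ratio = (1/11) / (1/4) = 4/11.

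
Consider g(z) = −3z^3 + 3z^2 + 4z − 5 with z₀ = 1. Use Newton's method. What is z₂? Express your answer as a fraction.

g'(z) = −9z^2 + 6z + 4.
g(1) = −1, g'(1) = 1, so z₁ = 1 − (−1)/1 = 2.
g(2) = −9, g'(2) = −20, so z₂ = 2 − (−9)/(−20) = 31/20.

31/20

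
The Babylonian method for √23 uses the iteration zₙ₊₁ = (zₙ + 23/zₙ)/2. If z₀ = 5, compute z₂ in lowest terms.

z₁ = (5 + 23/5)/2 = 24/5.
z₂ = (24/5 + 23/(24/5))/2 = 1151/240.

1151/240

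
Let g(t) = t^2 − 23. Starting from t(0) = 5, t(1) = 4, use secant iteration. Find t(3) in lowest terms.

379/79

g(5) = 2, g(4) = −7. t(2) = 4 − (−7)·(4 − 5)/((−7) − 2) = 43/9.
g(4) = −7, g(43/9) = −14/81. t(3) = (43/9) − (−14/81)·((43/9) − 4)/((−14/81) − (−7)) = 379/79.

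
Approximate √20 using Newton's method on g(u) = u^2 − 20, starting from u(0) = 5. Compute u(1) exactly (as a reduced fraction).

9/2

g'(u) = 2u.
g(5) = 5, g'(5) = 10, so u(1) = 5 − 5/10 = 9/2.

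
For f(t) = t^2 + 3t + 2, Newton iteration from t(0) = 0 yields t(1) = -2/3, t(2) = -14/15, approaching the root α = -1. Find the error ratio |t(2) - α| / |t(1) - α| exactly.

t(1) - α = -2/3 - (-1) = -2/3 + 1 = 1/3, so |t(1) - α| = 1/3.
t(2) - α = -14/15 - (-1) = -14/15 + 1 = 1/15, so |t(2) - α| = 1/15.
Ratio = (1/15) / (1/3) = 1/5.

1/5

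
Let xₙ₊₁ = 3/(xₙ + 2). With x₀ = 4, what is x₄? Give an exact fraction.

x₁ = 3/(4 + 2) = 1/2.
x₂ = 3/(1/2 + 2) = 6/5.
x₃ = 3/(6/5 + 2) = 15/16.
x₄ = 3/(15/16 + 2) = 48/47.

48/47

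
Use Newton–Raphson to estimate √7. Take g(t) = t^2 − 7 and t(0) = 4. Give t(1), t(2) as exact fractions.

g'(t) = 2t.
g(4) = 9, g'(4) = 8, so t(1) = 4 − 9/8 = 23/8.
g(23/8) = 81/64, g'(23/8) = 23/4, so t(2) = (23/8) − (81/64)/(23/4) = 977/368.

t(1) = 23/8, t(2) = 977/368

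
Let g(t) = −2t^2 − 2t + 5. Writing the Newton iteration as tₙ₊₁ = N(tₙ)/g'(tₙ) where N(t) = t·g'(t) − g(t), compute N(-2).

−13

g'(t) = −4t − 2.
N(t) = t·g'(t) − g(t) = t·(−4t − 2) − (−2t^2 − 2t + 5) = −2t^2 − 5.
N(-2) = −13.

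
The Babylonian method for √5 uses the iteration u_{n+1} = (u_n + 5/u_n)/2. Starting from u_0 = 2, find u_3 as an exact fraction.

51841/23184

u_1 = (2 + 5/2)/2 = 9/4.
u_2 = (9/4 + 5/(9/4))/2 = 161/72.
u_3 = (161/72 + 5/(161/72))/2 = 51841/23184.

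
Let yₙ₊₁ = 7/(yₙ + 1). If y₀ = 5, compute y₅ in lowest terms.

1022/531

y₁ = 7/(5 + 1) = 7/6.
y₂ = 7/(7/6 + 1) = 42/13.
y₃ = 7/(42/13 + 1) = 91/55.
y₄ = 7/(91/55 + 1) = 385/146.
y₅ = 7/(385/146 + 1) = 1022/531.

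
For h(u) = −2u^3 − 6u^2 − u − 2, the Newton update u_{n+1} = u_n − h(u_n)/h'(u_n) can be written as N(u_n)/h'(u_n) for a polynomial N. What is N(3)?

−160

h'(u) = −6u^2 − 12u − 1.
N(u) = u·h'(u) − h(u) = u·(−6u^2 − 12u − 1) − (−2u^3 − 6u^2 − u − 2) = −4u^3 − 6u^2 + 2.
N(3) = −160.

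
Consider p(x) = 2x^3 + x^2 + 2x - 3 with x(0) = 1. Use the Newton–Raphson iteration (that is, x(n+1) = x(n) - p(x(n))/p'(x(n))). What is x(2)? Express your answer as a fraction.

237/310

p'(x) = 6x^2 + 2x + 2.
p(1) = 2, p'(1) = 10, so x(1) = 1 - 2/10 = 4/5.
p(4/5) = 33/125, p'(4/5) = 186/25, so x(2) = (4/5) - (33/125)/(186/25) = 237/310.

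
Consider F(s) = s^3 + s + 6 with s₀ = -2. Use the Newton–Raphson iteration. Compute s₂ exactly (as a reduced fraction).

F'(s) = 3s^2 + 1.
F(-2) = -4, F'(-2) = 13, so s₁ = (-2) - (-4)/13 = -22/13.
F(-22/13) = -1184/2197, F'(-22/13) = 1621/169, so s₂ = (-22/13) - (-1184/2197)/(1621/169) = -34478/21073.

-34478/21073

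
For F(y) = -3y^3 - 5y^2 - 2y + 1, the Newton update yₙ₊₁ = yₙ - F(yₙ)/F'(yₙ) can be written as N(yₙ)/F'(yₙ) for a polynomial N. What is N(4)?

-465

F'(y) = -9y^2 - 10y - 2.
N(y) = y·F'(y) - F(y) = y·(-9y^2 - 10y - 2) - (-3y^3 - 5y^2 - 2y + 1) = -6y^3 - 5y^2 - 1.
N(4) = -465.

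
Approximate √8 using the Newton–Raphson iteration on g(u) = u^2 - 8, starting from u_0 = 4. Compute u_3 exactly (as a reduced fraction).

g'(u) = 2u.
g(4) = 8, g'(4) = 8, so u_1 = 4 - 8/8 = 3.
g(3) = 1, g'(3) = 6, so u_2 = 3 - 1/6 = 17/6.
g(17/6) = 1/36, g'(17/6) = 17/3, so u_3 = (17/6) - (1/36)/(17/3) = 577/204.

577/204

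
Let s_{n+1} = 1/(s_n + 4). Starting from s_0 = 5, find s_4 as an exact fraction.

157/665

s_1 = 1/(5 + 4) = 1/9.
s_2 = 1/(1/9 + 4) = 9/37.
s_3 = 1/(9/37 + 4) = 37/157.
s_4 = 1/(37/157 + 4) = 157/665.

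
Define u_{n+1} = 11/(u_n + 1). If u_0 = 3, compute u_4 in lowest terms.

u_1 = 11/(3 + 1) = 11/4.
u_2 = 11/(11/4 + 1) = 44/15.
u_3 = 11/(44/15 + 1) = 165/59.
u_4 = 11/(165/59 + 1) = 649/224.

649/224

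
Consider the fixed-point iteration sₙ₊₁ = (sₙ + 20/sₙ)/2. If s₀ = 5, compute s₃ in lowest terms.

51841/11592

s₁ = (5 + 20/5)/2 = 9/2.
s₂ = (9/2 + 20/(9/2))/2 = 161/36.
s₃ = (161/36 + 20/(161/36))/2 = 51841/11592.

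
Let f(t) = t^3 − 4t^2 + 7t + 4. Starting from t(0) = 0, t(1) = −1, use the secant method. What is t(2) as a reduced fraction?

f(0) = 4, f(−1) = −8. t(2) = (−1) − (−8)·((−1) − 0)/((−8) − 4) = −1/3.

−1/3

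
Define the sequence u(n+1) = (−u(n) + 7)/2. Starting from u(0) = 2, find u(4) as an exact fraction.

u(1) = (−2 + 7)/2 = 5/2.
u(2) = (−(5/2) + 7)/2 = 9/4.
u(3) = (−(9/4) + 7)/2 = 19/8.
u(4) = (−(19/8) + 7)/2 = 37/16.

37/16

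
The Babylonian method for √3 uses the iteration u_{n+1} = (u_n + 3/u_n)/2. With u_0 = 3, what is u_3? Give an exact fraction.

97/56

u_1 = (3 + 3/3)/2 = 2.
u_2 = (2 + 3/2)/2 = 7/4.
u_3 = (7/4 + 3/(7/4))/2 = 97/56.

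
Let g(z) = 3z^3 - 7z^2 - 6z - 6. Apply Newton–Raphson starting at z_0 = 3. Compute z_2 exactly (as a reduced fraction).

g'(z) = 9z^2 - 14z - 6.
g(3) = -6, g'(3) = 33, so z_1 = 3 - (-6)/33 = 35/11.
g(35/11) = 904/1331, g'(35/11) = 4909/121, so z_2 = (35/11) - (904/1331)/(4909/121) = 170911/53999.

170911/53999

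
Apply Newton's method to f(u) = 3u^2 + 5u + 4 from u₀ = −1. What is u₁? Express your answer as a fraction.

1

f'(u) = 6u + 5.
f(−1) = 2, f'(−1) = −1, so u₁ = (−1) − 2/(−1) = 1.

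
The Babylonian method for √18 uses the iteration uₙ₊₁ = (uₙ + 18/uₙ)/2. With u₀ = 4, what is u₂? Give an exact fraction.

u₁ = (4 + 18/4)/2 = 17/4.
u₂ = (17/4 + 18/(17/4))/2 = 577/136.

577/136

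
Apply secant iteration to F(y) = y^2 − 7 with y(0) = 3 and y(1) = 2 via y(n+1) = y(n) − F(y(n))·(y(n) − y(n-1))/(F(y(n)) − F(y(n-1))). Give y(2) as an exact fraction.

13/5

F(3) = 2, F(2) = −3. y(2) = 2 − (−3)·(2 − 3)/((−3) − 2) = 13/5.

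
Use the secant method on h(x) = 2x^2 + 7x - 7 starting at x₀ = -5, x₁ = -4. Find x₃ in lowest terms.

h(-5) = 8, h(-4) = -3. x₂ = (-4) - (-3)·((-4) - (-5))/((-3) - 8) = -47/11.
h(-4) = -3, h(-47/11) = -48/121. x₃ = (-47/11) - (-48/121)·((-47/11) - (-4))/((-48/121) - (-3)) = -151/35.

-151/35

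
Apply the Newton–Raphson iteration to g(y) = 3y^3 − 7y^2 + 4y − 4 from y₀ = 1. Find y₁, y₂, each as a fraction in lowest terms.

y₁ = −3, y₂ = −221/127

g'(y) = 9y^2 − 14y + 4.
g(1) = −4, g'(1) = −1, so y₁ = 1 − (−4)/(−1) = −3.
g(−3) = −160, g'(−3) = 127, so y₂ = (−3) − (−160)/127 = −221/127.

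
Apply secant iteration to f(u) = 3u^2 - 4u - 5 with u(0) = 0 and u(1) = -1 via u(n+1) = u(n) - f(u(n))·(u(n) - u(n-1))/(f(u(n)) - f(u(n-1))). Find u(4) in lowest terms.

-1495/1901

f(0) = -5, f(-1) = 2. u(2) = (-1) - 2·((-1) - 0)/(2 - (-5)) = -5/7.
f(-1) = 2, f(-5/7) = -30/49. u(3) = (-5/7) - (-30/49)·((-5/7) - (-1))/((-30/49) - 2) = -25/32.
f(-5/7) = -30/49, f(-25/32) = -45/1024. u(4) = (-25/32) - (-45/1024)·((-25/32) - (-5/7))/((-45/1024) - (-30/49)) = -1495/1901.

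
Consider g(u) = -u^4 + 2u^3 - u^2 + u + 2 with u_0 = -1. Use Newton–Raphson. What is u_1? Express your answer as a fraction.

g'(u) = -4u^3 + 6u^2 - 2u + 1.
g(-1) = -3, g'(-1) = 13, so u_1 = (-1) - (-3)/13 = -10/13.

-10/13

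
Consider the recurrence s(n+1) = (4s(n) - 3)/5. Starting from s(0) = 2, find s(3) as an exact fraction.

s(1) = (4·2 - 3)/5 = 1.
s(2) = (4·1 - 3)/5 = 1/5.
s(3) = (4·(1/5) - 3)/5 = -11/25.

-11/25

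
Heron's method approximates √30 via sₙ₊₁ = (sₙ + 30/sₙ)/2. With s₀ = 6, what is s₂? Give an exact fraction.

s₁ = (6 + 30/6)/2 = 11/2.
s₂ = (11/2 + 30/(11/2))/2 = 241/44.

241/44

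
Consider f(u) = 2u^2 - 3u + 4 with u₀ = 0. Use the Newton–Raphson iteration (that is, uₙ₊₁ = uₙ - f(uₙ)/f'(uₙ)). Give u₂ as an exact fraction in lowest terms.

-4/21

f'(u) = 4u - 3.
f(0) = 4, f'(0) = -3, so u₁ = 0 - 4/(-3) = 4/3.
f(4/3) = 32/9, f'(4/3) = 7/3, so u₂ = (4/3) - (32/9)/(7/3) = -4/21.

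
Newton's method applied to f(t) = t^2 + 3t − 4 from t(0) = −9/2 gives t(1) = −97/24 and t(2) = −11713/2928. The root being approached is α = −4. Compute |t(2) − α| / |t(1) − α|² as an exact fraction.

12/61

t(1) − α = −97/24 − (−4) = −97/24 + 4 = −1/24, so |t(1) − α| = 1/24.
t(2) − α = −11713/2928 − (−4) = −11713/2928 + 4 = −1/2928, so |t(2) − α| = 1/2928.
|t(1) − α|² = 1/576.
Ratio = (1/2928) / (1/576) = 12/61.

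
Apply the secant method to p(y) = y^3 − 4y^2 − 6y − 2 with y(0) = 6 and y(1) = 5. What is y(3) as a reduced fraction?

271542/51955

p(6) = 34, p(5) = −7. y(2) = 5 − (−7)·(5 − 6)/((−7) − 34) = 212/41.
p(5) = −7, p(212/41) = −118762/68921. y(3) = (212/41) − (−118762/68921)·((212/41) − 5)/((−118762/68921) − (−7)) = 271542/51955.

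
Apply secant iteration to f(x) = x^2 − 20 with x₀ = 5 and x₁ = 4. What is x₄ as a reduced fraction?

f(5) = 5, f(4) = −4. x₂ = 4 − (−4)·(4 − 5)/((−4) − 5) = 40/9.
f(4) = −4, f(40/9) = −20/81. x₃ = (40/9) − (−20/81)·((40/9) − 4)/((−20/81) − (−4)) = 85/19.
f(40/9) = −20/81, f(85/19) = 5/361. x₄ = (85/19) − (5/361)·((85/19) − (40/9))/((5/361) − (−20/81)) = 1364/305.

1364/305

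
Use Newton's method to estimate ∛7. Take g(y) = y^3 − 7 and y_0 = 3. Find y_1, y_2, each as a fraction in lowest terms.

y_1 = 61/27, y_2 = 591743/301401

g'(y) = 3y^2.
g(3) = 20, g'(3) = 27, so y_1 = 3 − 20/27 = 61/27.
g(61/27) = 89200/19683, g'(61/27) = 3721/243, so y_2 = (61/27) − (89200/19683)/(3721/243) = 591743/301401.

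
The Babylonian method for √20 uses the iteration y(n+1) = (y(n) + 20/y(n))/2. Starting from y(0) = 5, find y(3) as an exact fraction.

y(1) = (5 + 20/5)/2 = 9/2.
y(2) = (9/2 + 20/(9/2))/2 = 161/36.
y(3) = (161/36 + 20/(161/36))/2 = 51841/11592.

51841/11592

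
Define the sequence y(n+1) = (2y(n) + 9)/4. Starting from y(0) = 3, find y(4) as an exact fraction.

y(1) = (2·3 + 9)/4 = 15/4.
y(2) = (2·(15/4) + 9)/4 = 33/8.
y(3) = (2·(33/8) + 9)/4 = 69/16.
y(4) = (2·(69/16) + 9)/4 = 141/32.

141/32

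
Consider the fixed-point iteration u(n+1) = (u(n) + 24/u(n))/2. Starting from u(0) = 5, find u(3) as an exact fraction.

46099201/9409960

u(1) = (5 + 24/5)/2 = 49/10.
u(2) = (49/10 + 24/(49/10))/2 = 4801/980.
u(3) = (4801/980 + 24/(4801/980))/2 = 46099201/9409960.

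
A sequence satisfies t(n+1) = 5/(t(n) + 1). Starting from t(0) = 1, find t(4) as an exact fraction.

t(1) = 5/(1 + 1) = 5/2.
t(2) = 5/(5/2 + 1) = 10/7.
t(3) = 5/(10/7 + 1) = 35/17.
t(4) = 5/(35/17 + 1) = 85/52.

85/52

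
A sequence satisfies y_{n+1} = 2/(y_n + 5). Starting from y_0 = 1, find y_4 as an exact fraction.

y_1 = 2/(1 + 5) = 1/3.
y_2 = 2/(1/3 + 5) = 3/8.
y_3 = 2/(3/8 + 5) = 16/43.
y_4 = 2/(16/43 + 5) = 86/231.

86/231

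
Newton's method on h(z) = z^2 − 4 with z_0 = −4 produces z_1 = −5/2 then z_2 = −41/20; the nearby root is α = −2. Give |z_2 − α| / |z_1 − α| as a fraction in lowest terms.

1/10

z_1 − α = −5/2 − (−2) = −5/2 + 2 = −1/2, so |z_1 − α| = 1/2.
z_2 − α = −41/20 − (−2) = −41/20 + 2 = −1/20, so |z_2 − α| = 1/20.
Ratio = (1/20) / (1/2) = 1/10.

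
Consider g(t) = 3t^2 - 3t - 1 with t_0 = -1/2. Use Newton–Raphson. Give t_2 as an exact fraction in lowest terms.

g'(t) = 6t - 3.
g(-1/2) = 5/4, g'(-1/2) = -6, so t_1 = (-1/2) - (5/4)/(-6) = -7/24.
g(-7/24) = 25/192, g'(-7/24) = -19/4, so t_2 = (-7/24) - (25/192)/(-19/4) = -241/912.

-241/912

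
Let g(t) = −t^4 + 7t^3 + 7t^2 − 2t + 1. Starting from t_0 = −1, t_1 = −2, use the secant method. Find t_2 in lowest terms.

g(−1) = 2, g(−2) = −39. t_2 = (−2) − (−39)·((−2) − (−1))/((−39) − 2) = −43/41.

−43/41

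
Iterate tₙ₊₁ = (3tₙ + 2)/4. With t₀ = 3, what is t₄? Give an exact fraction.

593/256

t₁ = (3·3 + 2)/4 = 11/4.
t₂ = (3·(11/4) + 2)/4 = 41/16.
t₃ = (3·(41/16) + 2)/4 = 155/64.
t₄ = (3·(155/64) + 2)/4 = 593/256.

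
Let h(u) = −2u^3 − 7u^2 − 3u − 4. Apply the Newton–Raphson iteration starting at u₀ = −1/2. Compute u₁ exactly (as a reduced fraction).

11/10

h'(u) = −6u^2 − 14u − 3.
h(−1/2) = −4, h'(−1/2) = 5/2, so u₁ = (−1/2) − (−4)/(5/2) = 11/10.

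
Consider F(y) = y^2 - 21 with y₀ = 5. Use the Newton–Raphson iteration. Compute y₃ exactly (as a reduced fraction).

F'(y) = 2y.
F(5) = 4, F'(5) = 10, so y₁ = 5 - 4/10 = 23/5.
F(23/5) = 4/25, F'(23/5) = 46/5, so y₂ = (23/5) - (4/25)/(46/5) = 527/115.
F(527/115) = 4/13225, F'(527/115) = 1054/115, so y₃ = (527/115) - (4/13225)/(1054/115) = 277727/60605.

277727/60605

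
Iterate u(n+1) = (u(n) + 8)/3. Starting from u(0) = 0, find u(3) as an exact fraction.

u(1) = (0 + 8)/3 = 8/3.
u(2) = ((8/3) + 8)/3 = 32/9.
u(3) = ((32/9) + 8)/3 = 104/27.

104/27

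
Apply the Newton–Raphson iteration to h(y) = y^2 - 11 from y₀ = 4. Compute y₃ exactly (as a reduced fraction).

4106353/1238112

h'(y) = 2y.
h(4) = 5, h'(4) = 8, so y₁ = 4 - 5/8 = 27/8.
h(27/8) = 25/64, h'(27/8) = 27/4, so y₂ = (27/8) - (25/64)/(27/4) = 1433/432.
h(1433/432) = 625/186624, h'(1433/432) = 1433/216, so y₃ = (1433/432) - (625/186624)/(1433/216) = 4106353/1238112.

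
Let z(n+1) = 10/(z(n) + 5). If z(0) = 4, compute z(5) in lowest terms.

z(1) = 10/(4 + 5) = 10/9.
z(2) = 10/(10/9 + 5) = 18/11.
z(3) = 10/(18/11 + 5) = 110/73.
z(4) = 10/(110/73 + 5) = 146/95.
z(5) = 10/(146/95 + 5) = 950/621.

950/621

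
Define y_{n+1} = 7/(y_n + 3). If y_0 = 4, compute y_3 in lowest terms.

y_1 = 7/(4 + 3) = 1.
y_2 = 7/(1 + 3) = 7/4.
y_3 = 7/(7/4 + 3) = 28/19.

28/19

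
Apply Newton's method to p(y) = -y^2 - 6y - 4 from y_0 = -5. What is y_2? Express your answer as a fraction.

p'(y) = -2y - 6.
p(-5) = 1, p'(-5) = 4, so y_1 = (-5) - 1/4 = -21/4.
p(-21/4) = -1/16, p'(-21/4) = 9/2, so y_2 = (-21/4) - (-1/16)/(9/2) = -377/72.

-377/72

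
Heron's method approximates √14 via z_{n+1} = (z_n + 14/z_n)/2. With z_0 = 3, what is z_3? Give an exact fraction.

2133553/570216

z_1 = (3 + 14/3)/2 = 23/6.
z_2 = (23/6 + 14/(23/6))/2 = 1033/276.
z_3 = (1033/276 + 14/(1033/276))/2 = 2133553/570216.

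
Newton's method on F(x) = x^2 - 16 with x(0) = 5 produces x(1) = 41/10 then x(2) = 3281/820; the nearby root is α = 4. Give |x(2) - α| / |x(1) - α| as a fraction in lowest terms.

1/82

x(1) - α = 41/10 - 4 = 1/10, so |x(1) - α| = 1/10.
x(2) - α = 3281/820 - 4 = 1/820, so |x(2) - α| = 1/820.
Ratio = (1/820) / (1/10) = 1/82.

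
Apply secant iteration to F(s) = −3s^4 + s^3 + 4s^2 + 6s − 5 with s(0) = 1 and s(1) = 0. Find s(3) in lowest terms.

2560/4177

F(1) = 3, F(0) = −5. s(2) = 0 − (−5)·(0 − 1)/((−5) − 3) = 5/8.
F(0) = −5, F(5/8) = 405/4096. s(3) = (5/8) − (405/4096)·((5/8) − 0)/((405/4096) − (−5)) = 2560/4177.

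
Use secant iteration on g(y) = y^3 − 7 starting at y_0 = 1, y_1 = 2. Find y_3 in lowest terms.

g(1) = −6, g(2) = 1. y_2 = 2 − 1·(2 − 1)/(1 − (−6)) = 13/7.
g(2) = 1, g(13/7) = −204/343. y_3 = (13/7) − (−204/343)·((13/7) − 2)/((−204/343) − 1) = 1045/547.

1045/547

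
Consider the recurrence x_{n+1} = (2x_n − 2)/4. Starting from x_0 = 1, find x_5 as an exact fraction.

x_1 = (2·1 − 2)/4 = 0.
x_2 = (2·0 − 2)/4 = −1/2.
x_3 = (2·(−1/2) − 2)/4 = −3/4.
x_4 = (2·(−3/4) − 2)/4 = −7/8.
x_5 = (2·(−7/8) − 2)/4 = −15/16.

−15/16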